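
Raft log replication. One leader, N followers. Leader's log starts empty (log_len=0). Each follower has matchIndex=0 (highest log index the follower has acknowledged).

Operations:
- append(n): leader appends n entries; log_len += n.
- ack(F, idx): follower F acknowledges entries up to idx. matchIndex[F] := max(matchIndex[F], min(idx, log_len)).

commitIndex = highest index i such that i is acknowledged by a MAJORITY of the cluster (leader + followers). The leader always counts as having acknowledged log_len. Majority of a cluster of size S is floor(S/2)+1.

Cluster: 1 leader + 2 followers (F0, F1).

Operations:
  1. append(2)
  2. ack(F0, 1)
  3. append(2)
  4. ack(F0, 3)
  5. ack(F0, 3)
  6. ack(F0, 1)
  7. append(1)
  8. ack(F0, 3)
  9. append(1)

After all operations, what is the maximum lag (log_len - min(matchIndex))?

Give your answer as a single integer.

Op 1: append 2 -> log_len=2
Op 2: F0 acks idx 1 -> match: F0=1 F1=0; commitIndex=1
Op 3: append 2 -> log_len=4
Op 4: F0 acks idx 3 -> match: F0=3 F1=0; commitIndex=3
Op 5: F0 acks idx 3 -> match: F0=3 F1=0; commitIndex=3
Op 6: F0 acks idx 1 -> match: F0=3 F1=0; commitIndex=3
Op 7: append 1 -> log_len=5
Op 8: F0 acks idx 3 -> match: F0=3 F1=0; commitIndex=3
Op 9: append 1 -> log_len=6

Answer: 6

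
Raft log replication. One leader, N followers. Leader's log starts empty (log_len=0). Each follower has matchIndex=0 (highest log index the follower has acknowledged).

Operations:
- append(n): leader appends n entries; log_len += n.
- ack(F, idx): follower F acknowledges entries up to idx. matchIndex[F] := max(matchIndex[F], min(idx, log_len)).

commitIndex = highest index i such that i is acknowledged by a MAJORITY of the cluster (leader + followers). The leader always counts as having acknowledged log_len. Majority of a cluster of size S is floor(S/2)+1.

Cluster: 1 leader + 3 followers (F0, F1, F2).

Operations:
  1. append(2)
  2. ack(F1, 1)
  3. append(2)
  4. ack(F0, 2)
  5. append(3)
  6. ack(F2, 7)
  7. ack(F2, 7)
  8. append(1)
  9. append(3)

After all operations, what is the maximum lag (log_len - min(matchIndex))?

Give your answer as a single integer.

Answer: 10

Derivation:
Op 1: append 2 -> log_len=2
Op 2: F1 acks idx 1 -> match: F0=0 F1=1 F2=0; commitIndex=0
Op 3: append 2 -> log_len=4
Op 4: F0 acks idx 2 -> match: F0=2 F1=1 F2=0; commitIndex=1
Op 5: append 3 -> log_len=7
Op 6: F2 acks idx 7 -> match: F0=2 F1=1 F2=7; commitIndex=2
Op 7: F2 acks idx 7 -> match: F0=2 F1=1 F2=7; commitIndex=2
Op 8: append 1 -> log_len=8
Op 9: append 3 -> log_len=11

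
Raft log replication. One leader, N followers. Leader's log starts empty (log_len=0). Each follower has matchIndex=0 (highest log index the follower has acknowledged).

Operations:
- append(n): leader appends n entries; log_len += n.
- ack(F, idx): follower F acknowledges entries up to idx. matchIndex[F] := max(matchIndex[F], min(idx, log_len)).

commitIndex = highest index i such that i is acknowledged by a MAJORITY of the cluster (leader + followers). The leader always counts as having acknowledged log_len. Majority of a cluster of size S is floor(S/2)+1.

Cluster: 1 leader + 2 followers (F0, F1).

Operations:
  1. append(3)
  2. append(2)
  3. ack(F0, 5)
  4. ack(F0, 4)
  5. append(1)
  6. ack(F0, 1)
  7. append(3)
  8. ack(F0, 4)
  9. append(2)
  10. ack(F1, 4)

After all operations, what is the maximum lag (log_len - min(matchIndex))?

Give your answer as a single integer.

Op 1: append 3 -> log_len=3
Op 2: append 2 -> log_len=5
Op 3: F0 acks idx 5 -> match: F0=5 F1=0; commitIndex=5
Op 4: F0 acks idx 4 -> match: F0=5 F1=0; commitIndex=5
Op 5: append 1 -> log_len=6
Op 6: F0 acks idx 1 -> match: F0=5 F1=0; commitIndex=5
Op 7: append 3 -> log_len=9
Op 8: F0 acks idx 4 -> match: F0=5 F1=0; commitIndex=5
Op 9: append 2 -> log_len=11
Op 10: F1 acks idx 4 -> match: F0=5 F1=4; commitIndex=5

Answer: 7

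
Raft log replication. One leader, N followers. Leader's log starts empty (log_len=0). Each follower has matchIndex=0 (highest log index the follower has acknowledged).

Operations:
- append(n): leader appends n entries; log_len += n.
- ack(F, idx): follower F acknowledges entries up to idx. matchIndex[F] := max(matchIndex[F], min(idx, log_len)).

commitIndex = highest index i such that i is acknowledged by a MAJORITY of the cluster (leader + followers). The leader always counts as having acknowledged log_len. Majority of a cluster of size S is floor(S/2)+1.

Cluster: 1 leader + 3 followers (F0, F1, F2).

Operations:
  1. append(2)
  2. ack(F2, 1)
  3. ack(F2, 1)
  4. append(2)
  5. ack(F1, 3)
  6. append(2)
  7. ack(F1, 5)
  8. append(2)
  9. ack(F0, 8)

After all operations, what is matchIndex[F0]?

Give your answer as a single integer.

Op 1: append 2 -> log_len=2
Op 2: F2 acks idx 1 -> match: F0=0 F1=0 F2=1; commitIndex=0
Op 3: F2 acks idx 1 -> match: F0=0 F1=0 F2=1; commitIndex=0
Op 4: append 2 -> log_len=4
Op 5: F1 acks idx 3 -> match: F0=0 F1=3 F2=1; commitIndex=1
Op 6: append 2 -> log_len=6
Op 7: F1 acks idx 5 -> match: F0=0 F1=5 F2=1; commitIndex=1
Op 8: append 2 -> log_len=8
Op 9: F0 acks idx 8 -> match: F0=8 F1=5 F2=1; commitIndex=5

Answer: 8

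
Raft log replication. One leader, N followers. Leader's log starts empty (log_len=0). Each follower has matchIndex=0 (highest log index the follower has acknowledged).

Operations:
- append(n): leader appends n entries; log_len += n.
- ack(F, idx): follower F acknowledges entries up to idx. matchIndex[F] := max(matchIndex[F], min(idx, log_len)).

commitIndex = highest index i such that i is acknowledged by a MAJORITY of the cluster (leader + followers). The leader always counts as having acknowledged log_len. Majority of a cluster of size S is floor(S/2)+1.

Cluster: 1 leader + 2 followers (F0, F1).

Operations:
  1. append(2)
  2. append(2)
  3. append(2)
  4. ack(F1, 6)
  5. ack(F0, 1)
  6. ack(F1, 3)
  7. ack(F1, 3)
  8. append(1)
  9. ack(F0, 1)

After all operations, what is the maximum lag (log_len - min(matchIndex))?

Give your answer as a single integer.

Answer: 6

Derivation:
Op 1: append 2 -> log_len=2
Op 2: append 2 -> log_len=4
Op 3: append 2 -> log_len=6
Op 4: F1 acks idx 6 -> match: F0=0 F1=6; commitIndex=6
Op 5: F0 acks idx 1 -> match: F0=1 F1=6; commitIndex=6
Op 6: F1 acks idx 3 -> match: F0=1 F1=6; commitIndex=6
Op 7: F1 acks idx 3 -> match: F0=1 F1=6; commitIndex=6
Op 8: append 1 -> log_len=7
Op 9: F0 acks idx 1 -> match: F0=1 F1=6; commitIndex=6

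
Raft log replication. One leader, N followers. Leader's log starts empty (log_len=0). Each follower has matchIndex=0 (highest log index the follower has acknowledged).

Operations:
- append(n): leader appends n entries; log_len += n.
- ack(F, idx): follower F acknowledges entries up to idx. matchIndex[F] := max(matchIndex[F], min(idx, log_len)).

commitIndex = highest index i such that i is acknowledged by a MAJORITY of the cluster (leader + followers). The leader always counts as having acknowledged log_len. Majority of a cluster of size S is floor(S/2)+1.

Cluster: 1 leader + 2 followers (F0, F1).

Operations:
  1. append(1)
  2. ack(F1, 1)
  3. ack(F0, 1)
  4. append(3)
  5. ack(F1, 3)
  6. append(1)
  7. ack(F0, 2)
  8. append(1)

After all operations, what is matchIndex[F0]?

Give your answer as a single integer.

Op 1: append 1 -> log_len=1
Op 2: F1 acks idx 1 -> match: F0=0 F1=1; commitIndex=1
Op 3: F0 acks idx 1 -> match: F0=1 F1=1; commitIndex=1
Op 4: append 3 -> log_len=4
Op 5: F1 acks idx 3 -> match: F0=1 F1=3; commitIndex=3
Op 6: append 1 -> log_len=5
Op 7: F0 acks idx 2 -> match: F0=2 F1=3; commitIndex=3
Op 8: append 1 -> log_len=6

Answer: 2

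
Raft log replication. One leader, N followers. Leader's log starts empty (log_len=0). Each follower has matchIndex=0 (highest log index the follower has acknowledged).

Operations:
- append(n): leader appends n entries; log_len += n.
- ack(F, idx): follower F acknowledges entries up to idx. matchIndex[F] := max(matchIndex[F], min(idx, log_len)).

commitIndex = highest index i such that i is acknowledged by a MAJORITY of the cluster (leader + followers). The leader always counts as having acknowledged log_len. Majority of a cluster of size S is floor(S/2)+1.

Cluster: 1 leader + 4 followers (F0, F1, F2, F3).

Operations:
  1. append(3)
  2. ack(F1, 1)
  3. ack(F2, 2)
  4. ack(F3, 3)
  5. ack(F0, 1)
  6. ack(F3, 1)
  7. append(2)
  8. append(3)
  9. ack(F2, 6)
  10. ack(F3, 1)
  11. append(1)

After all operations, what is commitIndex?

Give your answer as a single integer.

Op 1: append 3 -> log_len=3
Op 2: F1 acks idx 1 -> match: F0=0 F1=1 F2=0 F3=0; commitIndex=0
Op 3: F2 acks idx 2 -> match: F0=0 F1=1 F2=2 F3=0; commitIndex=1
Op 4: F3 acks idx 3 -> match: F0=0 F1=1 F2=2 F3=3; commitIndex=2
Op 5: F0 acks idx 1 -> match: F0=1 F1=1 F2=2 F3=3; commitIndex=2
Op 6: F3 acks idx 1 -> match: F0=1 F1=1 F2=2 F3=3; commitIndex=2
Op 7: append 2 -> log_len=5
Op 8: append 3 -> log_len=8
Op 9: F2 acks idx 6 -> match: F0=1 F1=1 F2=6 F3=3; commitIndex=3
Op 10: F3 acks idx 1 -> match: F0=1 F1=1 F2=6 F3=3; commitIndex=3
Op 11: append 1 -> log_len=9

Answer: 3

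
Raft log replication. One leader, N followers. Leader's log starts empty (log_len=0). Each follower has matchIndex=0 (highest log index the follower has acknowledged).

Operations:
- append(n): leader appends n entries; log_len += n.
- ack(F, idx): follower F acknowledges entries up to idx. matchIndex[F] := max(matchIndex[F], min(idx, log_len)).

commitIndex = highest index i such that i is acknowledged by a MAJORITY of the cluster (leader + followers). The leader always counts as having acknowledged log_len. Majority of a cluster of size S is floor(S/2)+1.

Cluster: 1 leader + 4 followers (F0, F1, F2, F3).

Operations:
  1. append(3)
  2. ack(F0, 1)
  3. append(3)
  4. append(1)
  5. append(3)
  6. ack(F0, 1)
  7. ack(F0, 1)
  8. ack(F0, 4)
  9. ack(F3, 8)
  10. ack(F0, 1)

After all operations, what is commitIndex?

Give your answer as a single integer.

Answer: 4

Derivation:
Op 1: append 3 -> log_len=3
Op 2: F0 acks idx 1 -> match: F0=1 F1=0 F2=0 F3=0; commitIndex=0
Op 3: append 3 -> log_len=6
Op 4: append 1 -> log_len=7
Op 5: append 3 -> log_len=10
Op 6: F0 acks idx 1 -> match: F0=1 F1=0 F2=0 F3=0; commitIndex=0
Op 7: F0 acks idx 1 -> match: F0=1 F1=0 F2=0 F3=0; commitIndex=0
Op 8: F0 acks idx 4 -> match: F0=4 F1=0 F2=0 F3=0; commitIndex=0
Op 9: F3 acks idx 8 -> match: F0=4 F1=0 F2=0 F3=8; commitIndex=4
Op 10: F0 acks idx 1 -> match: F0=4 F1=0 F2=0 F3=8; commitIndex=4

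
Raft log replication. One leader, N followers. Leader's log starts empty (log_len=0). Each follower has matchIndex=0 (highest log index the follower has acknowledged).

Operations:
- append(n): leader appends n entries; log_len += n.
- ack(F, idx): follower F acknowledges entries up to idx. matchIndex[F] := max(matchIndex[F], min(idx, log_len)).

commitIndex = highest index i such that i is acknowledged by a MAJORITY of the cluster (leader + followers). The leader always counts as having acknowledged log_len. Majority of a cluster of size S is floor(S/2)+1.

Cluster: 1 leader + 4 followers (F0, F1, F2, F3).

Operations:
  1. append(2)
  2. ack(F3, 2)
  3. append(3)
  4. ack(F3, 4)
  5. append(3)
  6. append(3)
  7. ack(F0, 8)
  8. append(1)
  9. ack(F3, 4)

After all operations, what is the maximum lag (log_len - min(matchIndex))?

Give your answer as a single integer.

Op 1: append 2 -> log_len=2
Op 2: F3 acks idx 2 -> match: F0=0 F1=0 F2=0 F3=2; commitIndex=0
Op 3: append 3 -> log_len=5
Op 4: F3 acks idx 4 -> match: F0=0 F1=0 F2=0 F3=4; commitIndex=0
Op 5: append 3 -> log_len=8
Op 6: append 3 -> log_len=11
Op 7: F0 acks idx 8 -> match: F0=8 F1=0 F2=0 F3=4; commitIndex=4
Op 8: append 1 -> log_len=12
Op 9: F3 acks idx 4 -> match: F0=8 F1=0 F2=0 F3=4; commitIndex=4

Answer: 12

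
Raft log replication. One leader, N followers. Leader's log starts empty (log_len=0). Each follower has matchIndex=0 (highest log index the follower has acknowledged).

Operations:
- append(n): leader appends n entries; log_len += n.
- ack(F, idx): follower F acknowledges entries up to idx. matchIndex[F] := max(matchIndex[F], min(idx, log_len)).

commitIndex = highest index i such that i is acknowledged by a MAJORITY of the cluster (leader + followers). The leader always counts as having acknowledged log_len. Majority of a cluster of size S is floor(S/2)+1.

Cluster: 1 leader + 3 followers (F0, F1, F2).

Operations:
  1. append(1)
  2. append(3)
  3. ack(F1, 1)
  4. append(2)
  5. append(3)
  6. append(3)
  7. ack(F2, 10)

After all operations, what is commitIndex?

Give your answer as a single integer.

Answer: 1

Derivation:
Op 1: append 1 -> log_len=1
Op 2: append 3 -> log_len=4
Op 3: F1 acks idx 1 -> match: F0=0 F1=1 F2=0; commitIndex=0
Op 4: append 2 -> log_len=6
Op 5: append 3 -> log_len=9
Op 6: append 3 -> log_len=12
Op 7: F2 acks idx 10 -> match: F0=0 F1=1 F2=10; commitIndex=1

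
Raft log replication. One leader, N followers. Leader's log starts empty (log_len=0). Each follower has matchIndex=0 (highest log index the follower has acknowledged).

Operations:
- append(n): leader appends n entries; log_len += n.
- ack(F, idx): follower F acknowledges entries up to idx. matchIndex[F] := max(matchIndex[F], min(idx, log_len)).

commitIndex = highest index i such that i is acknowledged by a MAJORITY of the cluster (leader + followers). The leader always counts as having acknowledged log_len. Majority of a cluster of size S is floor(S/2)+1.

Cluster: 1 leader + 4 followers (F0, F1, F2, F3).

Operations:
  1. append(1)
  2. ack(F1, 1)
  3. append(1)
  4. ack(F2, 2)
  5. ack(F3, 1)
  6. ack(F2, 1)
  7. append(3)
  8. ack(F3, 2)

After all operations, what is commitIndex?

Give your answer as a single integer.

Answer: 2

Derivation:
Op 1: append 1 -> log_len=1
Op 2: F1 acks idx 1 -> match: F0=0 F1=1 F2=0 F3=0; commitIndex=0
Op 3: append 1 -> log_len=2
Op 4: F2 acks idx 2 -> match: F0=0 F1=1 F2=2 F3=0; commitIndex=1
Op 5: F3 acks idx 1 -> match: F0=0 F1=1 F2=2 F3=1; commitIndex=1
Op 6: F2 acks idx 1 -> match: F0=0 F1=1 F2=2 F3=1; commitIndex=1
Op 7: append 3 -> log_len=5
Op 8: F3 acks idx 2 -> match: F0=0 F1=1 F2=2 F3=2; commitIndex=2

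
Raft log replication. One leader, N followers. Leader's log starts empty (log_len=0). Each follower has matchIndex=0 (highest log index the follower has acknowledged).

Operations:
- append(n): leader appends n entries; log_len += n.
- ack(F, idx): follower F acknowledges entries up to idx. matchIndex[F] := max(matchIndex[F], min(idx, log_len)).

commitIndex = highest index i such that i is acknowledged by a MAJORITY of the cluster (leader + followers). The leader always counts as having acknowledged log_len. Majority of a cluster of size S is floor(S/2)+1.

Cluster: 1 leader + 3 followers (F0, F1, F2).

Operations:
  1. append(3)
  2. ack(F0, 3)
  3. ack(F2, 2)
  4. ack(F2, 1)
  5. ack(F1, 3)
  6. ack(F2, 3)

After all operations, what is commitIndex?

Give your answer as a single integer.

Op 1: append 3 -> log_len=3
Op 2: F0 acks idx 3 -> match: F0=3 F1=0 F2=0; commitIndex=0
Op 3: F2 acks idx 2 -> match: F0=3 F1=0 F2=2; commitIndex=2
Op 4: F2 acks idx 1 -> match: F0=3 F1=0 F2=2; commitIndex=2
Op 5: F1 acks idx 3 -> match: F0=3 F1=3 F2=2; commitIndex=3
Op 6: F2 acks idx 3 -> match: F0=3 F1=3 F2=3; commitIndex=3

Answer: 3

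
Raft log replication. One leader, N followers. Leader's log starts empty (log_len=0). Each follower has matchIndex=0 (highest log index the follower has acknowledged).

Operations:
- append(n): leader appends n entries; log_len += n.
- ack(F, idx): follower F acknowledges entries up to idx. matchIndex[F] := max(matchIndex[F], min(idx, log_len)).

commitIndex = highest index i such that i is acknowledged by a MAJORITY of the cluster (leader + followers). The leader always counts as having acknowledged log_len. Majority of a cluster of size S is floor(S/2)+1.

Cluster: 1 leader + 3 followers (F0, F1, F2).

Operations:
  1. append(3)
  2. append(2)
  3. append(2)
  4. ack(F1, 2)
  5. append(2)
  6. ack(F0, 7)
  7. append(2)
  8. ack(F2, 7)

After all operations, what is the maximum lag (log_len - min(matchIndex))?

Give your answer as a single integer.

Answer: 9

Derivation:
Op 1: append 3 -> log_len=3
Op 2: append 2 -> log_len=5
Op 3: append 2 -> log_len=7
Op 4: F1 acks idx 2 -> match: F0=0 F1=2 F2=0; commitIndex=0
Op 5: append 2 -> log_len=9
Op 6: F0 acks idx 7 -> match: F0=7 F1=2 F2=0; commitIndex=2
Op 7: append 2 -> log_len=11
Op 8: F2 acks idx 7 -> match: F0=7 F1=2 F2=7; commitIndex=7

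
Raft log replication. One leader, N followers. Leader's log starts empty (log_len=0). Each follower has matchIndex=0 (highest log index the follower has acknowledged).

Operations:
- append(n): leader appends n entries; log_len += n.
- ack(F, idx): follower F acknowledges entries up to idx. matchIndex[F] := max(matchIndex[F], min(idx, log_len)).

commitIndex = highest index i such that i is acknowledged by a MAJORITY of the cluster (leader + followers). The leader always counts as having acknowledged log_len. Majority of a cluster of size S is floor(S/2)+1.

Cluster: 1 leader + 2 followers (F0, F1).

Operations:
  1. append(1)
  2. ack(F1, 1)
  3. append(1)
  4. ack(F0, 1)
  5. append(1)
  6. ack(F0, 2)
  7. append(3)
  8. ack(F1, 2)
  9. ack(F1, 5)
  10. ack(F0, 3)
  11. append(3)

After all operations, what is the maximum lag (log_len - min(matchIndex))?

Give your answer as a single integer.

Answer: 6

Derivation:
Op 1: append 1 -> log_len=1
Op 2: F1 acks idx 1 -> match: F0=0 F1=1; commitIndex=1
Op 3: append 1 -> log_len=2
Op 4: F0 acks idx 1 -> match: F0=1 F1=1; commitIndex=1
Op 5: append 1 -> log_len=3
Op 6: F0 acks idx 2 -> match: F0=2 F1=1; commitIndex=2
Op 7: append 3 -> log_len=6
Op 8: F1 acks idx 2 -> match: F0=2 F1=2; commitIndex=2
Op 9: F1 acks idx 5 -> match: F0=2 F1=5; commitIndex=5
Op 10: F0 acks idx 3 -> match: F0=3 F1=5; commitIndex=5
Op 11: append 3 -> log_len=9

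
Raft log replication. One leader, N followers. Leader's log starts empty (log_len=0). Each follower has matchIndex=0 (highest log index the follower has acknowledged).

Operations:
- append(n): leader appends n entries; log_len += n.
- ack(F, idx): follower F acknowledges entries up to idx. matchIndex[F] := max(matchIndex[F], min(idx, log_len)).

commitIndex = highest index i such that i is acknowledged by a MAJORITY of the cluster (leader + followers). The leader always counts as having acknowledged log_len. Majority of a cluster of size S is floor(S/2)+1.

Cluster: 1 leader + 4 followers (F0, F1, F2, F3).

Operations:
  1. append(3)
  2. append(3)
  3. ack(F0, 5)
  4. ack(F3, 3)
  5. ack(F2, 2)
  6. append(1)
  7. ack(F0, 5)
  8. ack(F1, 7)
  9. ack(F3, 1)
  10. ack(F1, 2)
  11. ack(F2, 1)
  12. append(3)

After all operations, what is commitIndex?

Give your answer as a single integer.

Op 1: append 3 -> log_len=3
Op 2: append 3 -> log_len=6
Op 3: F0 acks idx 5 -> match: F0=5 F1=0 F2=0 F3=0; commitIndex=0
Op 4: F3 acks idx 3 -> match: F0=5 F1=0 F2=0 F3=3; commitIndex=3
Op 5: F2 acks idx 2 -> match: F0=5 F1=0 F2=2 F3=3; commitIndex=3
Op 6: append 1 -> log_len=7
Op 7: F0 acks idx 5 -> match: F0=5 F1=0 F2=2 F3=3; commitIndex=3
Op 8: F1 acks idx 7 -> match: F0=5 F1=7 F2=2 F3=3; commitIndex=5
Op 9: F3 acks idx 1 -> match: F0=5 F1=7 F2=2 F3=3; commitIndex=5
Op 10: F1 acks idx 2 -> match: F0=5 F1=7 F2=2 F3=3; commitIndex=5
Op 11: F2 acks idx 1 -> match: F0=5 F1=7 F2=2 F3=3; commitIndex=5
Op 12: append 3 -> log_len=10

Answer: 5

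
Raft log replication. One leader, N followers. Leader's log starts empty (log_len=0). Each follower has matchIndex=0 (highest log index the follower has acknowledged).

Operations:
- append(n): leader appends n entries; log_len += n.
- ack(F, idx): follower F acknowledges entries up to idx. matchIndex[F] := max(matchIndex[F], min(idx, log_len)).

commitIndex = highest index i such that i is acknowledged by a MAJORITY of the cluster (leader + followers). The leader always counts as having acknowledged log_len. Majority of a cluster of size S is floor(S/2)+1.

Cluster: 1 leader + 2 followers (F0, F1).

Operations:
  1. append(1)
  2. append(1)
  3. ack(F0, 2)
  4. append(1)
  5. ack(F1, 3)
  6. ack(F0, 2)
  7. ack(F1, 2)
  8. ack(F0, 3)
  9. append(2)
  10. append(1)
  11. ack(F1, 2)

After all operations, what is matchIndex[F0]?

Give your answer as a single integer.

Op 1: append 1 -> log_len=1
Op 2: append 1 -> log_len=2
Op 3: F0 acks idx 2 -> match: F0=2 F1=0; commitIndex=2
Op 4: append 1 -> log_len=3
Op 5: F1 acks idx 3 -> match: F0=2 F1=3; commitIndex=3
Op 6: F0 acks idx 2 -> match: F0=2 F1=3; commitIndex=3
Op 7: F1 acks idx 2 -> match: F0=2 F1=3; commitIndex=3
Op 8: F0 acks idx 3 -> match: F0=3 F1=3; commitIndex=3
Op 9: append 2 -> log_len=5
Op 10: append 1 -> log_len=6
Op 11: F1 acks idx 2 -> match: F0=3 F1=3; commitIndex=3

Answer: 3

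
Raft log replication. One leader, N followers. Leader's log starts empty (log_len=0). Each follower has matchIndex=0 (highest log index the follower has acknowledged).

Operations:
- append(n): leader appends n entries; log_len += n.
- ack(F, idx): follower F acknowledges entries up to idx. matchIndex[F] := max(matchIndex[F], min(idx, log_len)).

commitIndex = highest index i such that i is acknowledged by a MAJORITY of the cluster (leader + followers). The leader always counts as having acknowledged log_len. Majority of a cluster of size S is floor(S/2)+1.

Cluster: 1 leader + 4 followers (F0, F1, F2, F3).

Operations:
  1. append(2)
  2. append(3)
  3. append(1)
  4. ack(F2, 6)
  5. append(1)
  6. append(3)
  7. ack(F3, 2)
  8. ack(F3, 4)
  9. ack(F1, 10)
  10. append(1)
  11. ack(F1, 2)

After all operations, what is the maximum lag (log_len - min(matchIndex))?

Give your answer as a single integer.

Op 1: append 2 -> log_len=2
Op 2: append 3 -> log_len=5
Op 3: append 1 -> log_len=6
Op 4: F2 acks idx 6 -> match: F0=0 F1=0 F2=6 F3=0; commitIndex=0
Op 5: append 1 -> log_len=7
Op 6: append 3 -> log_len=10
Op 7: F3 acks idx 2 -> match: F0=0 F1=0 F2=6 F3=2; commitIndex=2
Op 8: F3 acks idx 4 -> match: F0=0 F1=0 F2=6 F3=4; commitIndex=4
Op 9: F1 acks idx 10 -> match: F0=0 F1=10 F2=6 F3=4; commitIndex=6
Op 10: append 1 -> log_len=11
Op 11: F1 acks idx 2 -> match: F0=0 F1=10 F2=6 F3=4; commitIndex=6

Answer: 11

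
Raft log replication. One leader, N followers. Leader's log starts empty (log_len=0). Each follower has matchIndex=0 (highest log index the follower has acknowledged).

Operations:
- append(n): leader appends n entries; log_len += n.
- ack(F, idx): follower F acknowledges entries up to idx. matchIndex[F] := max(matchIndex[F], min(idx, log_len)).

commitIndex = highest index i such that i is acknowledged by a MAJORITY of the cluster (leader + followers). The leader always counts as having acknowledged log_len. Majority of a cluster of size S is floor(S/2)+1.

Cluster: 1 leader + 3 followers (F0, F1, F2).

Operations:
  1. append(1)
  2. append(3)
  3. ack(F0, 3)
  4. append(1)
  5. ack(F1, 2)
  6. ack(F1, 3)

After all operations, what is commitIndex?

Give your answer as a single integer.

Op 1: append 1 -> log_len=1
Op 2: append 3 -> log_len=4
Op 3: F0 acks idx 3 -> match: F0=3 F1=0 F2=0; commitIndex=0
Op 4: append 1 -> log_len=5
Op 5: F1 acks idx 2 -> match: F0=3 F1=2 F2=0; commitIndex=2
Op 6: F1 acks idx 3 -> match: F0=3 F1=3 F2=0; commitIndex=3

Answer: 3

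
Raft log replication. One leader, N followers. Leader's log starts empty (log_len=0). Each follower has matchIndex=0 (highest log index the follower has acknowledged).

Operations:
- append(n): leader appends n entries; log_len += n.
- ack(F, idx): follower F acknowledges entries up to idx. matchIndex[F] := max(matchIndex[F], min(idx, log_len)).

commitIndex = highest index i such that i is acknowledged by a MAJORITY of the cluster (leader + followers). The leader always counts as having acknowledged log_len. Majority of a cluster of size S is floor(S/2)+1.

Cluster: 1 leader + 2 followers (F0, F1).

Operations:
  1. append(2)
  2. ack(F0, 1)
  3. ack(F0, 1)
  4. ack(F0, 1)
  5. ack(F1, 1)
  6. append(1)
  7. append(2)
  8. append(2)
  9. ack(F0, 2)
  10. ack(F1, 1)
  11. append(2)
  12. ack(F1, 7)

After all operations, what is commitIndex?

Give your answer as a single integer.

Answer: 7

Derivation:
Op 1: append 2 -> log_len=2
Op 2: F0 acks idx 1 -> match: F0=1 F1=0; commitIndex=1
Op 3: F0 acks idx 1 -> match: F0=1 F1=0; commitIndex=1
Op 4: F0 acks idx 1 -> match: F0=1 F1=0; commitIndex=1
Op 5: F1 acks idx 1 -> match: F0=1 F1=1; commitIndex=1
Op 6: append 1 -> log_len=3
Op 7: append 2 -> log_len=5
Op 8: append 2 -> log_len=7
Op 9: F0 acks idx 2 -> match: F0=2 F1=1; commitIndex=2
Op 10: F1 acks idx 1 -> match: F0=2 F1=1; commitIndex=2
Op 11: append 2 -> log_len=9
Op 12: F1 acks idx 7 -> match: F0=2 F1=7; commitIndex=7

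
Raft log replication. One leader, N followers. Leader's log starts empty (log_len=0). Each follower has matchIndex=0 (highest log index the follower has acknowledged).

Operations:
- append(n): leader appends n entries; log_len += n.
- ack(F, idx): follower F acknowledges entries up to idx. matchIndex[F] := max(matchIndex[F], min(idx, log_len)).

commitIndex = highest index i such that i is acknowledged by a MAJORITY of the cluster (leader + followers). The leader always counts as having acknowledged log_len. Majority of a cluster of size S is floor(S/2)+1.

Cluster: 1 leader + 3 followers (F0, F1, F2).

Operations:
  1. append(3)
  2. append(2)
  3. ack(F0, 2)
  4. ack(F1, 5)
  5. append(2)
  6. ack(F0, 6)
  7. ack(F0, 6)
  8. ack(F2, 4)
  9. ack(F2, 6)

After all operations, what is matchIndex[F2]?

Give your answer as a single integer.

Op 1: append 3 -> log_len=3
Op 2: append 2 -> log_len=5
Op 3: F0 acks idx 2 -> match: F0=2 F1=0 F2=0; commitIndex=0
Op 4: F1 acks idx 5 -> match: F0=2 F1=5 F2=0; commitIndex=2
Op 5: append 2 -> log_len=7
Op 6: F0 acks idx 6 -> match: F0=6 F1=5 F2=0; commitIndex=5
Op 7: F0 acks idx 6 -> match: F0=6 F1=5 F2=0; commitIndex=5
Op 8: F2 acks idx 4 -> match: F0=6 F1=5 F2=4; commitIndex=5
Op 9: F2 acks idx 6 -> match: F0=6 F1=5 F2=6; commitIndex=6

Answer: 6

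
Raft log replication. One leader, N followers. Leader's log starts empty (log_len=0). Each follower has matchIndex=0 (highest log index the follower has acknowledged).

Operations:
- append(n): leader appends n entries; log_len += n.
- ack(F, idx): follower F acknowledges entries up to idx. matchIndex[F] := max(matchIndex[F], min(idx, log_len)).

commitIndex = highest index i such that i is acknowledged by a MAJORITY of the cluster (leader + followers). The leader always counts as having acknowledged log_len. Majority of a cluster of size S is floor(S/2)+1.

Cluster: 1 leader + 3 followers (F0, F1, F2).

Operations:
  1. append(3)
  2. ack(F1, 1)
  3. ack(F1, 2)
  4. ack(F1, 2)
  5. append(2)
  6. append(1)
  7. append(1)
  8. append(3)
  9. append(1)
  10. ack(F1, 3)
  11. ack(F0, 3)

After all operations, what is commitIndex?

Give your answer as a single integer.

Op 1: append 3 -> log_len=3
Op 2: F1 acks idx 1 -> match: F0=0 F1=1 F2=0; commitIndex=0
Op 3: F1 acks idx 2 -> match: F0=0 F1=2 F2=0; commitIndex=0
Op 4: F1 acks idx 2 -> match: F0=0 F1=2 F2=0; commitIndex=0
Op 5: append 2 -> log_len=5
Op 6: append 1 -> log_len=6
Op 7: append 1 -> log_len=7
Op 8: append 3 -> log_len=10
Op 9: append 1 -> log_len=11
Op 10: F1 acks idx 3 -> match: F0=0 F1=3 F2=0; commitIndex=0
Op 11: F0 acks idx 3 -> match: F0=3 F1=3 F2=0; commitIndex=3

Answer: 3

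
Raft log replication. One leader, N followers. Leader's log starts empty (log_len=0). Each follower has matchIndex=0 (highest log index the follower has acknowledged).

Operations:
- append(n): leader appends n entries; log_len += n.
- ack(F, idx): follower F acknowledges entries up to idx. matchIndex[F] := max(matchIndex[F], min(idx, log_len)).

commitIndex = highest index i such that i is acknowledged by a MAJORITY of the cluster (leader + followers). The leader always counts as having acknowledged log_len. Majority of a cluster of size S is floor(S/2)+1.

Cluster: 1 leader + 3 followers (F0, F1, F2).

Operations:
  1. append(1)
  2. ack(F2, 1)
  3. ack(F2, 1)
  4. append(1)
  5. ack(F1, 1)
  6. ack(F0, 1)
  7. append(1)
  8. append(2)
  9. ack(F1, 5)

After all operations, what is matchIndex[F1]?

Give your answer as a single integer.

Answer: 5

Derivation:
Op 1: append 1 -> log_len=1
Op 2: F2 acks idx 1 -> match: F0=0 F1=0 F2=1; commitIndex=0
Op 3: F2 acks idx 1 -> match: F0=0 F1=0 F2=1; commitIndex=0
Op 4: append 1 -> log_len=2
Op 5: F1 acks idx 1 -> match: F0=0 F1=1 F2=1; commitIndex=1
Op 6: F0 acks idx 1 -> match: F0=1 F1=1 F2=1; commitIndex=1
Op 7: append 1 -> log_len=3
Op 8: append 2 -> log_len=5
Op 9: F1 acks idx 5 -> match: F0=1 F1=5 F2=1; commitIndex=1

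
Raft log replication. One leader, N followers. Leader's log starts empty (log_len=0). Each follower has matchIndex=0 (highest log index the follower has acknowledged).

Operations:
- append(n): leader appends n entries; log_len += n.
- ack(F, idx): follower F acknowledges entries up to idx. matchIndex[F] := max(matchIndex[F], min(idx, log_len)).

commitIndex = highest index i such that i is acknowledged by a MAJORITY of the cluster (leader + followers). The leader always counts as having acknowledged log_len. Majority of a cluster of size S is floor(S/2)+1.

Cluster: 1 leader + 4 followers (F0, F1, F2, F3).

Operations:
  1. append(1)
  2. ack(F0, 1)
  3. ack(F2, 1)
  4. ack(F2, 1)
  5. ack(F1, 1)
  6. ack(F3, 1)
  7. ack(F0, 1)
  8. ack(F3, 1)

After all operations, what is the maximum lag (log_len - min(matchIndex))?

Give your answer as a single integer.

Answer: 0

Derivation:
Op 1: append 1 -> log_len=1
Op 2: F0 acks idx 1 -> match: F0=1 F1=0 F2=0 F3=0; commitIndex=0
Op 3: F2 acks idx 1 -> match: F0=1 F1=0 F2=1 F3=0; commitIndex=1
Op 4: F2 acks idx 1 -> match: F0=1 F1=0 F2=1 F3=0; commitIndex=1
Op 5: F1 acks idx 1 -> match: F0=1 F1=1 F2=1 F3=0; commitIndex=1
Op 6: F3 acks idx 1 -> match: F0=1 F1=1 F2=1 F3=1; commitIndex=1
Op 7: F0 acks idx 1 -> match: F0=1 F1=1 F2=1 F3=1; commitIndex=1
Op 8: F3 acks idx 1 -> match: F0=1 F1=1 F2=1 F3=1; commitIndex=1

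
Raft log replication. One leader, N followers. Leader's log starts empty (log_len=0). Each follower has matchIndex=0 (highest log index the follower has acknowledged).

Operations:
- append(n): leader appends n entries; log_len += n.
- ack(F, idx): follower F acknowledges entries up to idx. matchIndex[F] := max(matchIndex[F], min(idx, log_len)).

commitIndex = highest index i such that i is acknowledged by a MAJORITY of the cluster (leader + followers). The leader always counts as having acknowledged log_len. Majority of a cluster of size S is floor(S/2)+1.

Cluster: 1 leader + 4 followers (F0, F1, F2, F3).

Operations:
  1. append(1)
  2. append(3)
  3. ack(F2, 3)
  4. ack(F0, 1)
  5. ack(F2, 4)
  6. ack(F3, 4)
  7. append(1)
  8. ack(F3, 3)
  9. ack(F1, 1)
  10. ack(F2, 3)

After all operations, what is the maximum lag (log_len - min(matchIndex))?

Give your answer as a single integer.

Op 1: append 1 -> log_len=1
Op 2: append 3 -> log_len=4
Op 3: F2 acks idx 3 -> match: F0=0 F1=0 F2=3 F3=0; commitIndex=0
Op 4: F0 acks idx 1 -> match: F0=1 F1=0 F2=3 F3=0; commitIndex=1
Op 5: F2 acks idx 4 -> match: F0=1 F1=0 F2=4 F3=0; commitIndex=1
Op 6: F3 acks idx 4 -> match: F0=1 F1=0 F2=4 F3=4; commitIndex=4
Op 7: append 1 -> log_len=5
Op 8: F3 acks idx 3 -> match: F0=1 F1=0 F2=4 F3=4; commitIndex=4
Op 9: F1 acks idx 1 -> match: F0=1 F1=1 F2=4 F3=4; commitIndex=4
Op 10: F2 acks idx 3 -> match: F0=1 F1=1 F2=4 F3=4; commitIndex=4

Answer: 4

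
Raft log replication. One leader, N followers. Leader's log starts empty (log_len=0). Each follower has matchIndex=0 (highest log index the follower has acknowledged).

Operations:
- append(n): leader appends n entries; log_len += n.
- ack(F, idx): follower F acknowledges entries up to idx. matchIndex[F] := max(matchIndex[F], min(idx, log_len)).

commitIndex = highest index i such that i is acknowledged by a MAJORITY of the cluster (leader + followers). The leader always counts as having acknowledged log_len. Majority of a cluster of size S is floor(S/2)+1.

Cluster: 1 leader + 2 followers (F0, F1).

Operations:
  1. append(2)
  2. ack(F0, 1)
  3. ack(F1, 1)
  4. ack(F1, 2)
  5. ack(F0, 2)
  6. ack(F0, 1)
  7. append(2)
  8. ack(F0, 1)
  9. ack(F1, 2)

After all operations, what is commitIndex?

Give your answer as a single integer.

Op 1: append 2 -> log_len=2
Op 2: F0 acks idx 1 -> match: F0=1 F1=0; commitIndex=1
Op 3: F1 acks idx 1 -> match: F0=1 F1=1; commitIndex=1
Op 4: F1 acks idx 2 -> match: F0=1 F1=2; commitIndex=2
Op 5: F0 acks idx 2 -> match: F0=2 F1=2; commitIndex=2
Op 6: F0 acks idx 1 -> match: F0=2 F1=2; commitIndex=2
Op 7: append 2 -> log_len=4
Op 8: F0 acks idx 1 -> match: F0=2 F1=2; commitIndex=2
Op 9: F1 acks idx 2 -> match: F0=2 F1=2; commitIndex=2

Answer: 2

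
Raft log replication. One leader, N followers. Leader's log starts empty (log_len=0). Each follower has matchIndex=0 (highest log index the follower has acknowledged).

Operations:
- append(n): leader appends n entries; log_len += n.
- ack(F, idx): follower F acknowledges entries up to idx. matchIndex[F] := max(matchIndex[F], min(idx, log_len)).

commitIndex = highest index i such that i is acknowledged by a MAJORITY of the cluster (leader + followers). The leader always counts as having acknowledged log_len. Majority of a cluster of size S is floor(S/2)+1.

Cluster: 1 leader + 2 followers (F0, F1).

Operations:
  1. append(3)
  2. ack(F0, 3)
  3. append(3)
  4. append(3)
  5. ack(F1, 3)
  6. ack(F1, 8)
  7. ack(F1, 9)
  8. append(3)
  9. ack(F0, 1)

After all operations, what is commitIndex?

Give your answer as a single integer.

Op 1: append 3 -> log_len=3
Op 2: F0 acks idx 3 -> match: F0=3 F1=0; commitIndex=3
Op 3: append 3 -> log_len=6
Op 4: append 3 -> log_len=9
Op 5: F1 acks idx 3 -> match: F0=3 F1=3; commitIndex=3
Op 6: F1 acks idx 8 -> match: F0=3 F1=8; commitIndex=8
Op 7: F1 acks idx 9 -> match: F0=3 F1=9; commitIndex=9
Op 8: append 3 -> log_len=12
Op 9: F0 acks idx 1 -> match: F0=3 F1=9; commitIndex=9

Answer: 9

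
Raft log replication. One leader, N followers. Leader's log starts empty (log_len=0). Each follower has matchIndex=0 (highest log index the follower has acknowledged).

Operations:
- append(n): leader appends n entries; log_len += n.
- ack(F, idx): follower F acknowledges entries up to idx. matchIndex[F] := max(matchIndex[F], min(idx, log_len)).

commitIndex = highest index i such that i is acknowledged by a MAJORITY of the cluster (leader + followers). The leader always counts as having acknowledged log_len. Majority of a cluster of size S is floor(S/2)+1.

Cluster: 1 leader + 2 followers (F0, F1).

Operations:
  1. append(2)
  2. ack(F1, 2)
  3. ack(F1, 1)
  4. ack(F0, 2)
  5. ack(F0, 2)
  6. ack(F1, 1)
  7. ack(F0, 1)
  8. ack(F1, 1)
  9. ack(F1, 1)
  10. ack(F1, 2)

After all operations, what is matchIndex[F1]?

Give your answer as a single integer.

Op 1: append 2 -> log_len=2
Op 2: F1 acks idx 2 -> match: F0=0 F1=2; commitIndex=2
Op 3: F1 acks idx 1 -> match: F0=0 F1=2; commitIndex=2
Op 4: F0 acks idx 2 -> match: F0=2 F1=2; commitIndex=2
Op 5: F0 acks idx 2 -> match: F0=2 F1=2; commitIndex=2
Op 6: F1 acks idx 1 -> match: F0=2 F1=2; commitIndex=2
Op 7: F0 acks idx 1 -> match: F0=2 F1=2; commitIndex=2
Op 8: F1 acks idx 1 -> match: F0=2 F1=2; commitIndex=2
Op 9: F1 acks idx 1 -> match: F0=2 F1=2; commitIndex=2
Op 10: F1 acks idx 2 -> match: F0=2 F1=2; commitIndex=2

Answer: 2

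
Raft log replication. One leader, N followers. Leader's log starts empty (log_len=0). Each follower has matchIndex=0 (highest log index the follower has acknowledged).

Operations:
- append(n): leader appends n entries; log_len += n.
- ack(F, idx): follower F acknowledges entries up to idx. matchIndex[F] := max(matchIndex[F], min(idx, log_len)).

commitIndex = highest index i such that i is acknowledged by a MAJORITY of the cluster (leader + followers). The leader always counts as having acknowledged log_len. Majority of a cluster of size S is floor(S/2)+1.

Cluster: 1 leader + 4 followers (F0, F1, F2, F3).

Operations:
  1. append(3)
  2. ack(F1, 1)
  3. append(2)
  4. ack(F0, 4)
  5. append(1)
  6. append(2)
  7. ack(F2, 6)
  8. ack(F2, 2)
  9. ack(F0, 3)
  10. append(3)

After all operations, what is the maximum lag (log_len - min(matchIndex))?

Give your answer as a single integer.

Op 1: append 3 -> log_len=3
Op 2: F1 acks idx 1 -> match: F0=0 F1=1 F2=0 F3=0; commitIndex=0
Op 3: append 2 -> log_len=5
Op 4: F0 acks idx 4 -> match: F0=4 F1=1 F2=0 F3=0; commitIndex=1
Op 5: append 1 -> log_len=6
Op 6: append 2 -> log_len=8
Op 7: F2 acks idx 6 -> match: F0=4 F1=1 F2=6 F3=0; commitIndex=4
Op 8: F2 acks idx 2 -> match: F0=4 F1=1 F2=6 F3=0; commitIndex=4
Op 9: F0 acks idx 3 -> match: F0=4 F1=1 F2=6 F3=0; commitIndex=4
Op 10: append 3 -> log_len=11

Answer: 11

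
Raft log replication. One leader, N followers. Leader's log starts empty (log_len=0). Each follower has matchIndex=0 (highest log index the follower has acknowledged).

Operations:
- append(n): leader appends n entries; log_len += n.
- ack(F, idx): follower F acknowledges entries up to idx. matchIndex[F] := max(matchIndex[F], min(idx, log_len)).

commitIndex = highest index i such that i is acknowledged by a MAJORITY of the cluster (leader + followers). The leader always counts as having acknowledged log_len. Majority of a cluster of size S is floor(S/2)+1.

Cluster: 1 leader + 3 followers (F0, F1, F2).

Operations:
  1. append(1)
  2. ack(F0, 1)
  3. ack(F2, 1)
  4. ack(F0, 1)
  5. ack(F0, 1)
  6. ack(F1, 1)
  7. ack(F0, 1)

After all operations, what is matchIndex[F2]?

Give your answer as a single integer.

Answer: 1

Derivation:
Op 1: append 1 -> log_len=1
Op 2: F0 acks idx 1 -> match: F0=1 F1=0 F2=0; commitIndex=0
Op 3: F2 acks idx 1 -> match: F0=1 F1=0 F2=1; commitIndex=1
Op 4: F0 acks idx 1 -> match: F0=1 F1=0 F2=1; commitIndex=1
Op 5: F0 acks idx 1 -> match: F0=1 F1=0 F2=1; commitIndex=1
Op 6: F1 acks idx 1 -> match: F0=1 F1=1 F2=1; commitIndex=1
Op 7: F0 acks idx 1 -> match: F0=1 F1=1 F2=1; commitIndex=1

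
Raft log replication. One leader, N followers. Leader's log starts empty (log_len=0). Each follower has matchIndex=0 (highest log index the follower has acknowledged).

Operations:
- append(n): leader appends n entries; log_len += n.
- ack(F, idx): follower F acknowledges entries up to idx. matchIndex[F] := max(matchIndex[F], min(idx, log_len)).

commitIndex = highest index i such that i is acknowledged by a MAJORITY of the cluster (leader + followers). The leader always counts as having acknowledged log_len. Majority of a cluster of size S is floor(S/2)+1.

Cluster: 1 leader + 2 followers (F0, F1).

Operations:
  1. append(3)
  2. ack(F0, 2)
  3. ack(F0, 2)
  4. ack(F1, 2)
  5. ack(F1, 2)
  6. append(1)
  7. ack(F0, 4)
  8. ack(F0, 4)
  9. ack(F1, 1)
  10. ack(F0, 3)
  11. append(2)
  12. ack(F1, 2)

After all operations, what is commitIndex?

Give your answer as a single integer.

Answer: 4

Derivation:
Op 1: append 3 -> log_len=3
Op 2: F0 acks idx 2 -> match: F0=2 F1=0; commitIndex=2
Op 3: F0 acks idx 2 -> match: F0=2 F1=0; commitIndex=2
Op 4: F1 acks idx 2 -> match: F0=2 F1=2; commitIndex=2
Op 5: F1 acks idx 2 -> match: F0=2 F1=2; commitIndex=2
Op 6: append 1 -> log_len=4
Op 7: F0 acks idx 4 -> match: F0=4 F1=2; commitIndex=4
Op 8: F0 acks idx 4 -> match: F0=4 F1=2; commitIndex=4
Op 9: F1 acks idx 1 -> match: F0=4 F1=2; commitIndex=4
Op 10: F0 acks idx 3 -> match: F0=4 F1=2; commitIndex=4
Op 11: append 2 -> log_len=6
Op 12: F1 acks idx 2 -> match: F0=4 F1=2; commitIndex=4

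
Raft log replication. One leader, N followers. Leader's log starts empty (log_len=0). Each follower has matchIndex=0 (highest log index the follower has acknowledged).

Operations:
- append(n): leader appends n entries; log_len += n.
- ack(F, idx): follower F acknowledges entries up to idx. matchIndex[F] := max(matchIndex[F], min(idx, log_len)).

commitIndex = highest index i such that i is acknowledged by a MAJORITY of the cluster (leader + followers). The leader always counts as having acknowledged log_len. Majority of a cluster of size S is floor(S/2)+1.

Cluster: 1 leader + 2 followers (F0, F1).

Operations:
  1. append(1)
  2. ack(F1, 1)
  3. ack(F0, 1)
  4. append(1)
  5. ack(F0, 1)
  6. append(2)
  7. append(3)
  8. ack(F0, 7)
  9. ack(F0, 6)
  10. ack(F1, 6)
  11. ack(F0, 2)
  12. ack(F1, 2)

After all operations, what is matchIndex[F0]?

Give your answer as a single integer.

Op 1: append 1 -> log_len=1
Op 2: F1 acks idx 1 -> match: F0=0 F1=1; commitIndex=1
Op 3: F0 acks idx 1 -> match: F0=1 F1=1; commitIndex=1
Op 4: append 1 -> log_len=2
Op 5: F0 acks idx 1 -> match: F0=1 F1=1; commitIndex=1
Op 6: append 2 -> log_len=4
Op 7: append 3 -> log_len=7
Op 8: F0 acks idx 7 -> match: F0=7 F1=1; commitIndex=7
Op 9: F0 acks idx 6 -> match: F0=7 F1=1; commitIndex=7
Op 10: F1 acks idx 6 -> match: F0=7 F1=6; commitIndex=7
Op 11: F0 acks idx 2 -> match: F0=7 F1=6; commitIndex=7
Op 12: F1 acks idx 2 -> match: F0=7 F1=6; commitIndex=7

Answer: 7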